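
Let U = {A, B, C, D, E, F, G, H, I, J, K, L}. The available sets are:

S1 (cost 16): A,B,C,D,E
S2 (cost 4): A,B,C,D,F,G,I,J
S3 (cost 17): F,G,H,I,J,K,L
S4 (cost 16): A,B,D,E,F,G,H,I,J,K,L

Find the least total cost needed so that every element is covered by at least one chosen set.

20

S2, S4 cover every element at cost 4 + 16 = 20.
Any cover uses at least 2 sets; among all covering selections none totals below 20.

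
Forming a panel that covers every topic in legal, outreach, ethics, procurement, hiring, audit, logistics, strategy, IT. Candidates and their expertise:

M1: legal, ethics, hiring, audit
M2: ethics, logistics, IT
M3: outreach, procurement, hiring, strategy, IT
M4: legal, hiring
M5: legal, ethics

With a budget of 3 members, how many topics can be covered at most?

9

Choosing M1, M2, M3 covers {legal, outreach, ethics, procurement, hiring, audit, logistics, strategy, IT} — 9 topics.
That is all 9 topics.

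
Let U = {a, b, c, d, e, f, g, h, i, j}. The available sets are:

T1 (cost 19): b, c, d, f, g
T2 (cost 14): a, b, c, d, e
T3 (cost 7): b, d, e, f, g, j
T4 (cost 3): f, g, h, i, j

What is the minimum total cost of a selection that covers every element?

17

T2, T4 cover every element at cost 14 + 3 = 17.
Any cover uses at least 2 sets; among all covering selections none totals below 17.
Greedy by coverage-per-cost would pick T4, T3, T2 for 24 — worse than the optimum 17.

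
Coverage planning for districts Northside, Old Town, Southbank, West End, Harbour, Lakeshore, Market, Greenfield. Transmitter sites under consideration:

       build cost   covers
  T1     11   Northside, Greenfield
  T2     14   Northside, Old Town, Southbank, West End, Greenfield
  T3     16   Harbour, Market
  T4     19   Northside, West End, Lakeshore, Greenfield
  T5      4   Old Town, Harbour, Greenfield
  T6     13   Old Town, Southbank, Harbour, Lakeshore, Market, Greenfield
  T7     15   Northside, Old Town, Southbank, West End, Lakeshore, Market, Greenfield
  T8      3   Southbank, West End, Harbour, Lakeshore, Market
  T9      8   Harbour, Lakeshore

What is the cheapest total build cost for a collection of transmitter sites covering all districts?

T2, T8 cover every district at build cost 14 + 3 = 17.
Any cover uses at least 2 transmitter sites; among all covering selections none totals below 17.
Greedy by coverage-per-build cost would pick T8, T5, T1 for 18 — worse than the optimum 17.

17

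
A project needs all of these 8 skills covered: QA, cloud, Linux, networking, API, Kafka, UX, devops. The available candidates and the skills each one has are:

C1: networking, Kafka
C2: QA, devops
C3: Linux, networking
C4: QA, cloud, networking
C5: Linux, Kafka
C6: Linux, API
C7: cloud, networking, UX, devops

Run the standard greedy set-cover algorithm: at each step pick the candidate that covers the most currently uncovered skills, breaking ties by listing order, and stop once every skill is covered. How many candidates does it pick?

4

Pick 1: C7 covers 4 new skills (cloud, networking, UX, devops).
Pick 2: C5 covers 2 new skills (Linux, Kafka).
Pick 3: C2 covers 1 new skills (QA).
Pick 4: C6 covers 1 new skills (API).
Greedy uses 4 candidates.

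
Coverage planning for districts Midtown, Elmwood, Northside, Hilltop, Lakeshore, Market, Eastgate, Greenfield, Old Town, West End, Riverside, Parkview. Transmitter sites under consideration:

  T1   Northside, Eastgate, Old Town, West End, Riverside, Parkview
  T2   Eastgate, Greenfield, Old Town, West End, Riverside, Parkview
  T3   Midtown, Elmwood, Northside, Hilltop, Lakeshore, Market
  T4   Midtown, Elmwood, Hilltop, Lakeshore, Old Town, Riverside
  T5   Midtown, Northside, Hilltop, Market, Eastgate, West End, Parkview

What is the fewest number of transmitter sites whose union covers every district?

2

T2, T3 together cover {Midtown, Elmwood, Northside, Hilltop, Lakeshore, Market, Eastgate, Greenfield, Old Town, West End, Riverside, Parkview} — every district.
No single transmitter site contains all 12 districts, so 2 is optimal.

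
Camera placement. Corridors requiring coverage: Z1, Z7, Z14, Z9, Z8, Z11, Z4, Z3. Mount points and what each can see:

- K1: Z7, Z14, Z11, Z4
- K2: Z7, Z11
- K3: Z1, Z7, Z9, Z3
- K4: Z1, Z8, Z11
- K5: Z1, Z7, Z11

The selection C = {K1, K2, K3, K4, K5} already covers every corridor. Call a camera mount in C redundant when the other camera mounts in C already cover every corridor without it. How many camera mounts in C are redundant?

2

Drop K1: Z14, Z4 uncovered — not redundant.
Drop K2: the rest still cover every corridor — redundant.
Drop K3: Z9, Z3 uncovered — not redundant.
Drop K4: Z8 uncovered — not redundant.
Drop K5: the rest still cover every corridor — redundant.
2 redundant: K2, K5.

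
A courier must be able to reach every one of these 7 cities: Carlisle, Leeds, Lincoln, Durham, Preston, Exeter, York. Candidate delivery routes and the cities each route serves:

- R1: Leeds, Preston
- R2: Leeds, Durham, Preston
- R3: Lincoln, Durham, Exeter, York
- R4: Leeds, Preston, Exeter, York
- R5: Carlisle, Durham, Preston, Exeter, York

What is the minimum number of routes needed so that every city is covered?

R1, R3, R5 together cover {Carlisle, Leeds, Lincoln, Durham, Preston, Exeter, York} — every city.
No 2 of the 5 routes cover everything (all 10 pairs fall short), so 3 is minimum.

3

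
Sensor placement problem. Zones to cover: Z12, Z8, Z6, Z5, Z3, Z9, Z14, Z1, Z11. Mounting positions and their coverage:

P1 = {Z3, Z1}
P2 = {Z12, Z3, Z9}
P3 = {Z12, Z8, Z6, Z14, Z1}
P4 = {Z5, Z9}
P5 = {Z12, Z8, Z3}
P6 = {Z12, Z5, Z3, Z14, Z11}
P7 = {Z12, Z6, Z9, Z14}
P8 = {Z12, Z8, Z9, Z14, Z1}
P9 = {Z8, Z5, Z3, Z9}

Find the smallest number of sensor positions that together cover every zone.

3

P2, P3, P6 together cover {Z12, Z8, Z6, Z5, Z3, Z9, Z14, Z1, Z11} — every zone.
No 2 of the 9 sensor positions cover everything (all 36 pairs fall short), so 3 is minimum.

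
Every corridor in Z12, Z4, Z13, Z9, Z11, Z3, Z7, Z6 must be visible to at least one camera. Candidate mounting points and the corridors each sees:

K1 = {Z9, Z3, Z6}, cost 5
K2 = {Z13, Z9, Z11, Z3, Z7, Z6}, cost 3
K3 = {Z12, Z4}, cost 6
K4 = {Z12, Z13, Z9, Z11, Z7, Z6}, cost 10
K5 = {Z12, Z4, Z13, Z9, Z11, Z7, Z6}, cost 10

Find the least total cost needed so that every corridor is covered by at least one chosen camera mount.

9

K2, K3 cover every corridor at cost 3 + 6 = 9.
Any cover uses at least 2 camera mounts; among all covering selections none totals below 9.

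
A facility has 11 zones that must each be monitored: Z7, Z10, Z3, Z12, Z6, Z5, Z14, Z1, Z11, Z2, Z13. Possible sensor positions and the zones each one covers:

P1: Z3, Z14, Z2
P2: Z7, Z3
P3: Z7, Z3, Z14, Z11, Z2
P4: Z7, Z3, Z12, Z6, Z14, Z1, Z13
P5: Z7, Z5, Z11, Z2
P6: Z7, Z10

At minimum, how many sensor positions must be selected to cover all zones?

P4, P5, P6 together cover {Z7, Z10, Z3, Z12, Z6, Z5, Z14, Z1, Z11, Z2, Z13} — every zone.
No 2 of the 6 sensor positions cover everything (all 15 pairs fall short), so 3 is minimum.

3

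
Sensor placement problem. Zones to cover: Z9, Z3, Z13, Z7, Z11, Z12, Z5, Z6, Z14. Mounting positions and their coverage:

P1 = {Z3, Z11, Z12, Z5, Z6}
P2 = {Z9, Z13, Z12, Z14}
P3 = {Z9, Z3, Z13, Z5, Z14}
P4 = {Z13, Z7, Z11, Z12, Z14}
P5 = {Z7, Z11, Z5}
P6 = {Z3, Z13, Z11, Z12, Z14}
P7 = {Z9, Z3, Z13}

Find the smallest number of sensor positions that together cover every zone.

3

P1, P2, P4 together cover {Z9, Z3, Z13, Z7, Z11, Z12, Z5, Z6, Z14} — every zone.
No 2 of the 7 sensor positions cover everything (all 21 pairs fall short), so 3 is minimum.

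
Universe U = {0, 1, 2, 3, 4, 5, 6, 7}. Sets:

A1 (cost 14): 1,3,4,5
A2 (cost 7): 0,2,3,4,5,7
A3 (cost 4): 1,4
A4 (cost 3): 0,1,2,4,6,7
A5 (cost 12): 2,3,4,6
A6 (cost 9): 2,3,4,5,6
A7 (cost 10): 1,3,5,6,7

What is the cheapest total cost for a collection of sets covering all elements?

10

A2, A4 cover every element at cost 7 + 3 = 10.
Any cover uses at least 2 sets; among all covering selections none totals below 10.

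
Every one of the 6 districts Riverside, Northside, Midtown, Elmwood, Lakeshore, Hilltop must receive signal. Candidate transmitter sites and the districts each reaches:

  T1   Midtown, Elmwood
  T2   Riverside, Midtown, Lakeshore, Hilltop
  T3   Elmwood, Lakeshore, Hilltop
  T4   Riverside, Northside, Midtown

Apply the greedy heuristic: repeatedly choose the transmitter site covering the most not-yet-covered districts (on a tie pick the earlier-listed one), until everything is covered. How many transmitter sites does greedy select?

3

Pick 1: T2 covers 4 new districts (Riverside, Midtown, Lakeshore, Hilltop).
Pick 2: T1 covers 1 new districts (Elmwood).
Pick 3: T4 covers 1 new districts (Northside).
Greedy uses 3 transmitter sites. (The true minimum is 2.)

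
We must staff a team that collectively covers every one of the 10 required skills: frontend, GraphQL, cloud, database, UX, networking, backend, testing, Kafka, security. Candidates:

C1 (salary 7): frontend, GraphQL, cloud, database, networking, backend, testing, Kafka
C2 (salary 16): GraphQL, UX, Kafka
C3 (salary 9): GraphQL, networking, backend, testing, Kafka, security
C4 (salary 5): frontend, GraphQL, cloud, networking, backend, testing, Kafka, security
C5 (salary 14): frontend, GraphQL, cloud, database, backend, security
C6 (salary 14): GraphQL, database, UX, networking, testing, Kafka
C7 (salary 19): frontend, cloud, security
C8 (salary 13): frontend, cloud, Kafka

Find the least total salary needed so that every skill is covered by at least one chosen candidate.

19

C4, C6 cover every skill at salary 5 + 14 = 19.
Any cover uses at least 2 candidates; among all covering selections none totals below 19.
Greedy by coverage-per-salary would pick C4, C1, C6 for 26 — worse than the optimum 19.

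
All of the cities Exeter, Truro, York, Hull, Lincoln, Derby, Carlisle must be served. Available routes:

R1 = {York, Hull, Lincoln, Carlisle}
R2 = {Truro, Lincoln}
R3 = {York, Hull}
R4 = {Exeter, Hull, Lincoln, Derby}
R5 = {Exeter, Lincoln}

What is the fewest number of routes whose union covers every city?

3

R1, R2, R4 together cover {Exeter, Truro, York, Hull, Lincoln, Derby, Carlisle} — every city.
No 2 of the 5 routes cover everything (all 10 pairs fall short), so 3 is minimum.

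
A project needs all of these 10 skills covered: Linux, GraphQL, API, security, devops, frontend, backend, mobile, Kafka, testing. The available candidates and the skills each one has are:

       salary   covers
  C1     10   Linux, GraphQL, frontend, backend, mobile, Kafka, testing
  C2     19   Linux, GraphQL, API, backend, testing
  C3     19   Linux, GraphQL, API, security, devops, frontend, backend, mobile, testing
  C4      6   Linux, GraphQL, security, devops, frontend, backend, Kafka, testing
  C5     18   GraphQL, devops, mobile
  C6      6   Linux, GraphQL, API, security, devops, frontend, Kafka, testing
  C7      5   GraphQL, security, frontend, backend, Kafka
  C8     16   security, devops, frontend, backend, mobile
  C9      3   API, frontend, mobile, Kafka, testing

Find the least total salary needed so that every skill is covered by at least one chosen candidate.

9

C4, C9 cover every skill at salary 6 + 3 = 9.
Any cover uses at least 2 candidates; among all covering selections none totals below 9.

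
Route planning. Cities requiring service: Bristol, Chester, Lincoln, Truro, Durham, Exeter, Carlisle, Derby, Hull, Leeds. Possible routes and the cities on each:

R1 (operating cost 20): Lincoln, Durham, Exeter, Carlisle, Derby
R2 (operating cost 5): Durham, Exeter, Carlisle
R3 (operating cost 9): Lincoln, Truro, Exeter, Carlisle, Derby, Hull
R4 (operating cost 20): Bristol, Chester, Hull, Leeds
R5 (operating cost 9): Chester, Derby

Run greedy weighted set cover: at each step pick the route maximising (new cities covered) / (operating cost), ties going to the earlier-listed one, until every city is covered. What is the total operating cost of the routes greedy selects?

34

Pick 1: R3 adds 6 new (Lincoln, Truro, Exeter, Carlisle, Derby, Hull) at operating cost 9 (ratio 6/9).
Pick 2: R2 adds 1 new (Durham) at operating cost 5 (ratio 1/5).
Pick 3: R4 adds 3 new (Bristol, Chester, Leeds) at operating cost 20 (ratio 3/20).
Greedy total operating cost: 9 + 5 + 20 = 34.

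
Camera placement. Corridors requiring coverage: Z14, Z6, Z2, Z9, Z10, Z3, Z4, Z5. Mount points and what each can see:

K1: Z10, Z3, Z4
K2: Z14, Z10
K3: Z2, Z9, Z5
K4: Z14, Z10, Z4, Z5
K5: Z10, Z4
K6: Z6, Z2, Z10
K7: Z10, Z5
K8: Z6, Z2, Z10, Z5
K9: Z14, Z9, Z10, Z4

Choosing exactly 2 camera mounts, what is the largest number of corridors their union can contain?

7

Choosing K8, K9 covers {Z14, Z6, Z2, Z9, Z10, Z4, Z5} — 7 corridors.
No choice of 2 camera mounts does better; here Z3 is left uncovered.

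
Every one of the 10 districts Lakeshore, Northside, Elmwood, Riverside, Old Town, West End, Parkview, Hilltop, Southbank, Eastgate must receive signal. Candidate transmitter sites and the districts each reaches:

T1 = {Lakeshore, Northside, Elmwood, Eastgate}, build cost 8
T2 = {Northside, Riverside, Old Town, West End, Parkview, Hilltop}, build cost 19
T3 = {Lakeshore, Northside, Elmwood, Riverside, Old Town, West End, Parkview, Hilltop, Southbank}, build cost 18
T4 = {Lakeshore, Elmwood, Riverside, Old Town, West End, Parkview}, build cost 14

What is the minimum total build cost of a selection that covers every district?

T1, T3 cover every district at build cost 8 + 18 = 26.
Any cover uses at least 2 transmitter sites; among all covering selections none totals below 26.

26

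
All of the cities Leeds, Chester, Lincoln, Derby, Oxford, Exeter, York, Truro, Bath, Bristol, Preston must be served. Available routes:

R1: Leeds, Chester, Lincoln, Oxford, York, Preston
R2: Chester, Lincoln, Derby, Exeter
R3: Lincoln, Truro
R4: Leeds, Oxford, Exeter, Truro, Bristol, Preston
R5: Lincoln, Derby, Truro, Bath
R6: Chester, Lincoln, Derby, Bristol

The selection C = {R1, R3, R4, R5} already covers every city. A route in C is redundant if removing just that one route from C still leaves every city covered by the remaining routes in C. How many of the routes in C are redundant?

1

Drop R1: Chester, York uncovered — not redundant.
Drop R3: the rest still cover every city — redundant.
Drop R4: Exeter, Bristol uncovered — not redundant.
Drop R5: Derby, Bath uncovered — not redundant.
1 redundant: R3.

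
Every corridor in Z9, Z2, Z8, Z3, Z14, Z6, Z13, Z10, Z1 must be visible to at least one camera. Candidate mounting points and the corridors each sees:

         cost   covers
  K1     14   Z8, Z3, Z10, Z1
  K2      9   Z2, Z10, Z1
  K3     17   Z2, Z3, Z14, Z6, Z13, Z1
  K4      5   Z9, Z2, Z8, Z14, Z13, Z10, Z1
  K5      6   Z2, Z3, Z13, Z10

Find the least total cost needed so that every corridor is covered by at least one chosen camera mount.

22

K3, K4 cover every corridor at cost 17 + 5 = 22.
Any cover uses at least 2 camera mounts; among all covering selections none totals below 22.
Greedy by coverage-per-cost would pick K4, K5, K3 for 28 — worse than the optimum 22.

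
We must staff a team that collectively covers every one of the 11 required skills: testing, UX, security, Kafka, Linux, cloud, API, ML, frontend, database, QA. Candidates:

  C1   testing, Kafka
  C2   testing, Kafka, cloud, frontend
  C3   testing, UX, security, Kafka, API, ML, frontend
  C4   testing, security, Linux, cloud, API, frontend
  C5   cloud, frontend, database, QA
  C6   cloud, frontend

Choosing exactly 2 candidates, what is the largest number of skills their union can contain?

10

Choosing C3, C5 covers {testing, UX, security, Kafka, cloud, API, ML, frontend, database, QA} — 10 skills.
No choice of 2 candidates does better; here Linux is left uncovered.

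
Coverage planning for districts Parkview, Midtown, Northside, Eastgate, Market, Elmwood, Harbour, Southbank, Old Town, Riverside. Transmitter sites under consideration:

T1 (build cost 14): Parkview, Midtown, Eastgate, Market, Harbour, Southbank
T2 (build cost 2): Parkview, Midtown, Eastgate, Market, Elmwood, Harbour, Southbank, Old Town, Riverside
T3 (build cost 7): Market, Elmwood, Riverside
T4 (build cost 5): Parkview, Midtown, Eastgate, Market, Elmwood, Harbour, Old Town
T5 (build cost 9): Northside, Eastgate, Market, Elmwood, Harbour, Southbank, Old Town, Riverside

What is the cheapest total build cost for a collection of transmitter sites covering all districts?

T2, T5 cover every district at build cost 2 + 9 = 11.
Any cover uses at least 2 transmitter sites; among all covering selections none totals below 11.

11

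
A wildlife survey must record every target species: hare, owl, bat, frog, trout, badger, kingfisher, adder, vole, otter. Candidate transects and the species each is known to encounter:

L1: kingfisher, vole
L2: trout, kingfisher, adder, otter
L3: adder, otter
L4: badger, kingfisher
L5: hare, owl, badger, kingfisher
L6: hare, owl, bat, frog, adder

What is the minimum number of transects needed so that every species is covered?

4

L1, L2, L4, L6 together cover {hare, owl, bat, frog, trout, badger, kingfisher, adder, vole, otter} — every species.
No 3 of the 6 transects cover everything (all 20 triples fall short), so 4 is minimum.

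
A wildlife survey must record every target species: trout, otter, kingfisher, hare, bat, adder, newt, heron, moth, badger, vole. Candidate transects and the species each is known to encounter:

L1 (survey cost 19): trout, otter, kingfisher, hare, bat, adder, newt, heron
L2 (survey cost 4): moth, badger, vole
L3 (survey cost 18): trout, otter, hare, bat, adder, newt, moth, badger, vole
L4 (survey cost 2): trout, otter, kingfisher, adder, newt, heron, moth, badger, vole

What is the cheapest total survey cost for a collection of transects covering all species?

20

L3, L4 cover every species at survey cost 18 + 2 = 20.
Any cover uses at least 2 transects; among all covering selections none totals below 20.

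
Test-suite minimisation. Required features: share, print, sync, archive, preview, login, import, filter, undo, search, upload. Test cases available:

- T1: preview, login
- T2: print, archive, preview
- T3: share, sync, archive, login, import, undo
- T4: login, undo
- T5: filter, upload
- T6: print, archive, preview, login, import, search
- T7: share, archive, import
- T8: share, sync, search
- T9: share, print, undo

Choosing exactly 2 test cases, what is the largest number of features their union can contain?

Choosing T3, T6 covers {share, print, sync, archive, preview, login, import, undo, search} — 9 features.
No choice of 2 test cases does better; here filter, upload are left uncovered.

9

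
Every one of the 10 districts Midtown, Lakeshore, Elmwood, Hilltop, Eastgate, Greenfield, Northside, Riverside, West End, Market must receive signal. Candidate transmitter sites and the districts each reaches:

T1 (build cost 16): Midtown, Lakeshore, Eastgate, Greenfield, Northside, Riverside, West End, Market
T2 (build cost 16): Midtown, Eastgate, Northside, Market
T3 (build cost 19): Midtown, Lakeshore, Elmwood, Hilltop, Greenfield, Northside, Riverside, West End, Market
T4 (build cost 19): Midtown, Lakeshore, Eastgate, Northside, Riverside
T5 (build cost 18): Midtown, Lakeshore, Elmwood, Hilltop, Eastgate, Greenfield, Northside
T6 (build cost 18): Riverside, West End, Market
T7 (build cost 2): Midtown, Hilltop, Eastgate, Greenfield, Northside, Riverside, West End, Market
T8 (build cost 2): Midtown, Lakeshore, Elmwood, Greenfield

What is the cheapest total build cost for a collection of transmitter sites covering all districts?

4

T7, T8 cover every district at build cost 2 + 2 = 4.
Any cover uses at least 2 transmitter sites; among all covering selections none totals below 4.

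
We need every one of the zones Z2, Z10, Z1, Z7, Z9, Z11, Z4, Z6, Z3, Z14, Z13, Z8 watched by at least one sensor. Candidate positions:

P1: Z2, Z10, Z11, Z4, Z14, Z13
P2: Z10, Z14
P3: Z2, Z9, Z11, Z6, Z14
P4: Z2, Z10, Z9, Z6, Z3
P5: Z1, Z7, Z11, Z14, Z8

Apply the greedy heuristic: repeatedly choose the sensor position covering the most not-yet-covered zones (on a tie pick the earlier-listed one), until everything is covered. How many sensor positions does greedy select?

3

Pick 1: P1 covers 6 new zones (Z2, Z10, Z11, Z4, Z14, Z13).
Pick 2: P4 covers 3 new zones (Z9, Z6, Z3).
Pick 3: P5 covers 3 new zones (Z1, Z7, Z8).
Greedy uses 3 sensor positions.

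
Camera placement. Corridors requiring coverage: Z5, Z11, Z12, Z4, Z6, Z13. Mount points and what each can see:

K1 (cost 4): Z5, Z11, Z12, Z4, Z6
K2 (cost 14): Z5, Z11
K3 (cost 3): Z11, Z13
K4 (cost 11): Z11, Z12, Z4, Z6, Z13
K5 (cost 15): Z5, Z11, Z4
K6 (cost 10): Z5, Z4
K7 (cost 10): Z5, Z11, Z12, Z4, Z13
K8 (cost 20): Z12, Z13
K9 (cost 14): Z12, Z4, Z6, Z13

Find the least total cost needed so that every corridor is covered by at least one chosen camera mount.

K1, K3 cover every corridor at cost 4 + 3 = 7.
Any cover uses at least 2 camera mounts; among all covering selections none totals below 7.

7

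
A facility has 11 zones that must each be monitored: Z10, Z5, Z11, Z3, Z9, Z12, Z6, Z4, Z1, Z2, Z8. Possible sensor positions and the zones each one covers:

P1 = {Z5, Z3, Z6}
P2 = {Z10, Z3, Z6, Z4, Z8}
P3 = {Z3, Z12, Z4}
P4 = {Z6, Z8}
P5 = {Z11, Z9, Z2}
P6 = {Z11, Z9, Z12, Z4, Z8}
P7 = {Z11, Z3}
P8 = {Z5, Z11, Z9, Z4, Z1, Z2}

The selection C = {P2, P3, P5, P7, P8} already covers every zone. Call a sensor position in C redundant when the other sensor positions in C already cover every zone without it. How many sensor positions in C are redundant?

2

Drop P2: Z10, Z6, Z8 uncovered — not redundant.
Drop P3: Z12 uncovered — not redundant.
Drop P5: the rest still cover every zone — redundant.
Drop P7: the rest still cover every zone — redundant.
Drop P8: Z5, Z1 uncovered — not redundant.
2 redundant: P5, P7.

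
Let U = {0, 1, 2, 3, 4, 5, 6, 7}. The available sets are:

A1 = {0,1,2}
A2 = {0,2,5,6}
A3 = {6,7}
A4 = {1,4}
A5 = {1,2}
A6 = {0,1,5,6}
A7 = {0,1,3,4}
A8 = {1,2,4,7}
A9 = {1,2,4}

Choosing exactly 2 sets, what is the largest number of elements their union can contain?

7

Choosing A2, A7 covers {0, 1, 2, 3, 4, 5, 6} — 7 elements.
No choice of 2 sets does better; here 7 is left uncovered.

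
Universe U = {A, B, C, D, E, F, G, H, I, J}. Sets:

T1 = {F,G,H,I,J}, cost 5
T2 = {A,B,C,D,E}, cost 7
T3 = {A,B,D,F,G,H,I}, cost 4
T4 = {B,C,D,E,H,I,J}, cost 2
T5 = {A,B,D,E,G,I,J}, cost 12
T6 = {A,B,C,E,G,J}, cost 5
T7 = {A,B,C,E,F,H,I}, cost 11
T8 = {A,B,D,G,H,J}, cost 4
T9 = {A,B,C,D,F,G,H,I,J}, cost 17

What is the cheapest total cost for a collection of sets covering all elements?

6

T3, T4 cover every element at cost 4 + 2 = 6.
Any cover uses at least 2 sets; among all covering selections none totals below 6.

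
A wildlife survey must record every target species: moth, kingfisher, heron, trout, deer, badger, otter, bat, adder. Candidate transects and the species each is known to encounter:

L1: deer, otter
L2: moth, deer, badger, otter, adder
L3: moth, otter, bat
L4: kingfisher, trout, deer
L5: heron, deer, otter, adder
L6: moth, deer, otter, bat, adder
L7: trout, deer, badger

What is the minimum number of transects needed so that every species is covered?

4

L2, L3, L4, L5 together cover {moth, kingfisher, heron, trout, deer, badger, otter, bat, adder} — every species.
No 3 of the 7 transects cover everything (all 35 triples fall short), so 4 is minimum.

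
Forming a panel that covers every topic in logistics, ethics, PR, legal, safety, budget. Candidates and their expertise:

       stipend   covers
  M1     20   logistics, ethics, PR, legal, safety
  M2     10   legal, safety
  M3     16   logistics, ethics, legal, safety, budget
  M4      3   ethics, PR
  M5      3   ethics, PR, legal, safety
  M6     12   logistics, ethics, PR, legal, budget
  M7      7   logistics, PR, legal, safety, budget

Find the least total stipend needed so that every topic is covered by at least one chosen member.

M4, M7 cover every topic at stipend 3 + 7 = 10.
Any cover uses at least 2 members; among all covering selections none totals below 10.

10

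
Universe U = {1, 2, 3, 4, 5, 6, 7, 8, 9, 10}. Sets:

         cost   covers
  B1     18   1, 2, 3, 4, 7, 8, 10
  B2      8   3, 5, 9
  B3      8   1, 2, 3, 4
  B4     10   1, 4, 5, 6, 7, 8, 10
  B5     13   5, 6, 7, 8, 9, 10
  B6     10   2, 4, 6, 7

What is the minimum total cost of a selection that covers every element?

21

B3, B5 cover every element at cost 8 + 13 = 21.
Any cover uses at least 2 sets; among all covering selections none totals below 21.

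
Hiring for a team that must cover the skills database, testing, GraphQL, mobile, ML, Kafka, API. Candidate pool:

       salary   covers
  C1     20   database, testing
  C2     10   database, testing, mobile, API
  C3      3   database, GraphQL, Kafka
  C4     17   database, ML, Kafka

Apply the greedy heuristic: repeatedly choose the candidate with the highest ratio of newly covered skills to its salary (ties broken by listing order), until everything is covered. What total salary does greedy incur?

Pick 1: C3 adds 3 new (database, GraphQL, Kafka) at salary 3 (ratio 3/3).
Pick 2: C2 adds 3 new (testing, mobile, API) at salary 10 (ratio 3/10).
Pick 3: C4 adds 1 new (ML) at salary 17 (ratio 1/17).
Greedy total salary: 3 + 10 + 17 = 30.

30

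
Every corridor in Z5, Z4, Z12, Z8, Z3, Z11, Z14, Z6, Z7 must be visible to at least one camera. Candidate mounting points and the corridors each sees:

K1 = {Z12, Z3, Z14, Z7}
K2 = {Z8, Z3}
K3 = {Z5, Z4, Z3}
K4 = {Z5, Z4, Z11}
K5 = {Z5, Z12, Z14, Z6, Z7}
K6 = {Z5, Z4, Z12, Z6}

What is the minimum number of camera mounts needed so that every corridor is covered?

K2, K4, K5 together cover {Z5, Z4, Z12, Z8, Z3, Z11, Z14, Z6, Z7} — every corridor.
No 2 of the 6 camera mounts cover everything (all 15 pairs fall short), so 3 is minimum.

3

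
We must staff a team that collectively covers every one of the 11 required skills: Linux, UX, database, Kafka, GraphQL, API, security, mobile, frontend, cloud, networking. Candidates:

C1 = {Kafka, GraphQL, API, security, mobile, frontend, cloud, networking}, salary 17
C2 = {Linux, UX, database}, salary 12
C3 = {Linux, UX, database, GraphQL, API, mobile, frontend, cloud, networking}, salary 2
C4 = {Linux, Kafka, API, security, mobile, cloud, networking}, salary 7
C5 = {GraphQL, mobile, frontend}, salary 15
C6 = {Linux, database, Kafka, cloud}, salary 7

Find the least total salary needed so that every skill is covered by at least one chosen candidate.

9

C3, C4 cover every skill at salary 2 + 7 = 9.
Any cover uses at least 2 candidates; among all covering selections none totals below 9.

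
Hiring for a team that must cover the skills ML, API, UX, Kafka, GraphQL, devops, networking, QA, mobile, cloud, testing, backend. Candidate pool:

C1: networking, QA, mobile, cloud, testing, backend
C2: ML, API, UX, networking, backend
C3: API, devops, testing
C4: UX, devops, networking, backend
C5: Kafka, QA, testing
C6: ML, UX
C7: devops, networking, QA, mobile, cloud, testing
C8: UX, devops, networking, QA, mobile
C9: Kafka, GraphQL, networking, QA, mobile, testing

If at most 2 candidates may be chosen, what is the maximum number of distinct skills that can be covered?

10

Choosing C2, C7 covers {ML, API, UX, devops, networking, QA, mobile, cloud, testing, backend} — 10 skills.
No choice of 2 candidates does better; here Kafka, GraphQL are left uncovered.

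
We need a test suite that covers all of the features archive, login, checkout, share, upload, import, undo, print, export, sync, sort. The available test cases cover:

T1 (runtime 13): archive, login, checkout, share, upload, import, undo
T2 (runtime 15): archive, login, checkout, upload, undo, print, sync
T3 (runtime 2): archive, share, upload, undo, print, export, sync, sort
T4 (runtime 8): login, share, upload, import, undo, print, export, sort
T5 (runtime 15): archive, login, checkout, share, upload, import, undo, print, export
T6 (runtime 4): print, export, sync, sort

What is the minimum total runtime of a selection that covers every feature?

15

T1, T3 cover every feature at runtime 13 + 2 = 15.
Any cover uses at least 2 test cases; among all covering selections none totals below 15.
Greedy by coverage-per-runtime would pick T3, T4, T1 for 23 — worse than the optimum 15.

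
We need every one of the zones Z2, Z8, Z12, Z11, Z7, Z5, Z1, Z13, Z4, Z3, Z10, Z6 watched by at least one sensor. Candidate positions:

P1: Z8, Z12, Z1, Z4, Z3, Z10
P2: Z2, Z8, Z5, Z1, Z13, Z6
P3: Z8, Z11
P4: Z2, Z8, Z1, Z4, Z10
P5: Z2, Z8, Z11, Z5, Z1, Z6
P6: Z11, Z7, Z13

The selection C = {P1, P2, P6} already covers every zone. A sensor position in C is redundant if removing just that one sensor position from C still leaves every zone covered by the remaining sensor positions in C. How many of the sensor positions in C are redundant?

0

Drop P1: Z12, Z4, Z3, Z10 uncovered — not redundant.
Drop P2: Z2, Z5, Z6 uncovered — not redundant.
Drop P6: Z11, Z7 uncovered — not redundant.
None of the sensor positions in C is redundant.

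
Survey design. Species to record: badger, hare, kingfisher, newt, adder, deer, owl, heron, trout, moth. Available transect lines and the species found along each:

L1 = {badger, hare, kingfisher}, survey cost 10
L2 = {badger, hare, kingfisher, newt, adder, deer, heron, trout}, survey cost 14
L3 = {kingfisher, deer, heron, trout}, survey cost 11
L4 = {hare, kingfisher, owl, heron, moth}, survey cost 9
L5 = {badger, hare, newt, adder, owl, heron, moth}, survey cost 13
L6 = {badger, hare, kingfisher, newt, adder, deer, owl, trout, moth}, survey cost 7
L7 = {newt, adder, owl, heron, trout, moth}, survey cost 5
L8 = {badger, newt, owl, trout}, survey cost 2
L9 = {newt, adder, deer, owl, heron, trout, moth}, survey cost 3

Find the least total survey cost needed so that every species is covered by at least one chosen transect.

L6, L9 cover every species at survey cost 7 + 3 = 10.
Any cover uses at least 2 transects; among all covering selections none totals below 10.
Greedy by coverage-per-survey cost would pick L9, L8, L6 for 12 — worse than the optimum 10.

10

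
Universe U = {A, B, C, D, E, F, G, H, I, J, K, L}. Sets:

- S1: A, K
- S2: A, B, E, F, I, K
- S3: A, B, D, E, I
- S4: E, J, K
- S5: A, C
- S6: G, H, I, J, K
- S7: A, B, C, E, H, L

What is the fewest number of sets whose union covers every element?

S2, S3, S6, S7 together cover {A, B, C, D, E, F, G, H, I, J, K, L} — every element.
No 3 of the 7 sets cover everything (all 35 triples fall short), so 4 is minimum.

4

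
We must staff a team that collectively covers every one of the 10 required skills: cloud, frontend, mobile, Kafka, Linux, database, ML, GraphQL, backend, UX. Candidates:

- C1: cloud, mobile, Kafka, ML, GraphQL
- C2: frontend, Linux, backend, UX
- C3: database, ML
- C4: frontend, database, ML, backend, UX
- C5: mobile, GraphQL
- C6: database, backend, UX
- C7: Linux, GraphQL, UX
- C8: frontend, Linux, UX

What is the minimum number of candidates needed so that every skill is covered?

3

C1, C2, C3 together cover {cloud, frontend, mobile, Kafka, Linux, database, ML, GraphQL, backend, UX} — every skill.
No 2 of the 8 candidates cover everything (all 28 pairs fall short), so 3 is minimum.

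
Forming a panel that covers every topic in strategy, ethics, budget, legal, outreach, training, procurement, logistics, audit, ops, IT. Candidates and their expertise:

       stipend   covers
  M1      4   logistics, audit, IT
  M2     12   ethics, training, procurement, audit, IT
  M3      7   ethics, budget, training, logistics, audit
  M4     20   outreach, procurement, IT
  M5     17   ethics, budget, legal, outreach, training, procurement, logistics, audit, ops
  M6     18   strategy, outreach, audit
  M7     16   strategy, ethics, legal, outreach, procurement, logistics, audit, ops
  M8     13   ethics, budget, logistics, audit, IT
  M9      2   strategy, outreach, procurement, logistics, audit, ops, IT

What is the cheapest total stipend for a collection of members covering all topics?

19

M5, M9 cover every topic at stipend 17 + 2 = 19.
Any cover uses at least 2 members; among all covering selections none totals below 19.
Greedy by coverage-per-stipend would pick M9, M3, M7 for 25 — worse than the optimum 19.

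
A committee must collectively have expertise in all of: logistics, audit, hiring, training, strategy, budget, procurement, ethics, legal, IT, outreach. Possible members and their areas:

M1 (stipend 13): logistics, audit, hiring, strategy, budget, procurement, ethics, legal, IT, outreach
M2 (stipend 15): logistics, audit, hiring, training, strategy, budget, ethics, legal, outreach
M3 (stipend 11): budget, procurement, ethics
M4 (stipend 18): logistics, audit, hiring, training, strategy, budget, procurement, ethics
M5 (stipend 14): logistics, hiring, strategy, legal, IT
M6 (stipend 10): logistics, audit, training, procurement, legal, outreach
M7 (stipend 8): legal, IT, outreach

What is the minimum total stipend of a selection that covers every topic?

23

M1, M6 cover every topic at stipend 13 + 10 = 23.
Any cover uses at least 2 members; among all covering selections none totals below 23.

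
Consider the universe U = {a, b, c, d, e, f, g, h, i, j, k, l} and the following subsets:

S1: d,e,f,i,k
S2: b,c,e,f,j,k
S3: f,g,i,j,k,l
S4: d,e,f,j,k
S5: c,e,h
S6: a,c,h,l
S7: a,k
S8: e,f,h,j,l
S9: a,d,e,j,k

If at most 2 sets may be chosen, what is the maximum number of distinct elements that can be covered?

Choosing S1, S6 covers {a, c, d, e, f, h, i, k, l} — 9 elements.
No choice of 2 sets does better; here b, g, j are left uncovered.

9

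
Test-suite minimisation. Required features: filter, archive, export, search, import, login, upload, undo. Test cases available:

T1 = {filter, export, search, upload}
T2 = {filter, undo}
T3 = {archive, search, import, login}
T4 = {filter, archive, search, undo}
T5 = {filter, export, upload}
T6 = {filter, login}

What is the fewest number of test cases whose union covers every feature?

3

T1, T2, T3 together cover {filter, archive, export, search, import, login, upload, undo} — every feature.
No 2 of the 6 test cases cover everything (all 15 pairs fall short), so 3 is minimum.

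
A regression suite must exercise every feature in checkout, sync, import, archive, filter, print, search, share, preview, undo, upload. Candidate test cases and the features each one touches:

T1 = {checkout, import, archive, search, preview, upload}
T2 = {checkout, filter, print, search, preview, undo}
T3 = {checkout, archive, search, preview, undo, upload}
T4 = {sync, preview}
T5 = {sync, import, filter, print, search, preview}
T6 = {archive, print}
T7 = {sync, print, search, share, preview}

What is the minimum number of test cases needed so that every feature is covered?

3

T1, T2, T7 together cover {checkout, sync, import, archive, filter, print, search, share, preview, undo, upload} — every feature.
No 2 of the 7 test cases cover everything (all 21 pairs fall short), so 3 is minimum.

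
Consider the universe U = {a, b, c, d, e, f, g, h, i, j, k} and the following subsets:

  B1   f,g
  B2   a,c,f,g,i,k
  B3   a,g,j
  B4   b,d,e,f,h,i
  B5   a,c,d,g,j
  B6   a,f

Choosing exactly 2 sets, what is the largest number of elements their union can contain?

10

Choosing B2, B4 covers {a, b, c, d, e, f, g, h, i, k} — 10 elements.
No choice of 2 sets does better; here j is left uncovered.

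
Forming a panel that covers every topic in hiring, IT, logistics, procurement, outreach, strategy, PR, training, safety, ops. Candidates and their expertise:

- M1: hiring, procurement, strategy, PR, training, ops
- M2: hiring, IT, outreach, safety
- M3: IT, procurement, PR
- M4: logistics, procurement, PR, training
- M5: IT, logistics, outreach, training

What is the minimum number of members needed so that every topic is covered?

3

M1, M2, M4 together cover {hiring, IT, logistics, procurement, outreach, strategy, PR, training, safety, ops} — every topic.
No 2 of the 5 members cover everything (all 10 pairs fall short), so 3 is minimum.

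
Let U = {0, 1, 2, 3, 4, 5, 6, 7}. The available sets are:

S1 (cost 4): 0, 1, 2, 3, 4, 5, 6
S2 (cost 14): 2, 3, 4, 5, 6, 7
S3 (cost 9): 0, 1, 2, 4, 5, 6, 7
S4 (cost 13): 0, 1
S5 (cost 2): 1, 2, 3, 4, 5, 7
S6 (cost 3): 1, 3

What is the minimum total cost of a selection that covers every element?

S1, S5 cover every element at cost 4 + 2 = 6.
Any cover uses at least 2 sets; among all covering selections none totals below 6.

6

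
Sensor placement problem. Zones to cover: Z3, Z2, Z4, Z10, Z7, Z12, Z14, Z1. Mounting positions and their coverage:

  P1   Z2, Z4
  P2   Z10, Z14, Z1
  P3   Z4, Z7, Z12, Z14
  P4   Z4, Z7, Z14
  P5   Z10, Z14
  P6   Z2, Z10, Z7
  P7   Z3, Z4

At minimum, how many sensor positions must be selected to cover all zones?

P1, P2, P3, P7 together cover {Z3, Z2, Z4, Z10, Z7, Z12, Z14, Z1} — every zone.
No 3 of the 7 sensor positions cover everything (all 35 triples fall short), so 4 is minimum.

4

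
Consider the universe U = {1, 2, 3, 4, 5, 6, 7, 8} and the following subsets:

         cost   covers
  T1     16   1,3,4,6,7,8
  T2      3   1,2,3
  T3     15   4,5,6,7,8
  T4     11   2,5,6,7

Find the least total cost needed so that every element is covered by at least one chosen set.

18

T2, T3 cover every element at cost 3 + 15 = 18.
Any cover uses at least 2 sets; among all covering selections none totals below 18.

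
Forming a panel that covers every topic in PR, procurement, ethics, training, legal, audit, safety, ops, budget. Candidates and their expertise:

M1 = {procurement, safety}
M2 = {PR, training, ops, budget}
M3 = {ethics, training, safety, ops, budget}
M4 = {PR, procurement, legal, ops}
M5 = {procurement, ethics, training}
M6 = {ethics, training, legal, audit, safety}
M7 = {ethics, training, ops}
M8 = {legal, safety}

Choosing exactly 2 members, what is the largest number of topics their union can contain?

Choosing M2, M6 covers {PR, ethics, training, legal, audit, safety, ops, budget} — 8 topics.
No choice of 2 members does better; here procurement is left uncovered.

8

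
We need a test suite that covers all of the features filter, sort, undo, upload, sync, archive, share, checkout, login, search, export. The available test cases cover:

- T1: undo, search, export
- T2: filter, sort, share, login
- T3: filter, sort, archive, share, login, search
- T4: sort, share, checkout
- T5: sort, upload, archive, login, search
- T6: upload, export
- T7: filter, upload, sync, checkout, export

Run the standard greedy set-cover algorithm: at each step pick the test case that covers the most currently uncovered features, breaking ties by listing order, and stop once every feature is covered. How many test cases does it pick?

Pick 1: T3 covers 6 new features (filter, sort, archive, share, login, search).
Pick 2: T7 covers 4 new features (upload, sync, checkout, export).
Pick 3: T1 covers 1 new features (undo).
Greedy uses 3 test cases.

3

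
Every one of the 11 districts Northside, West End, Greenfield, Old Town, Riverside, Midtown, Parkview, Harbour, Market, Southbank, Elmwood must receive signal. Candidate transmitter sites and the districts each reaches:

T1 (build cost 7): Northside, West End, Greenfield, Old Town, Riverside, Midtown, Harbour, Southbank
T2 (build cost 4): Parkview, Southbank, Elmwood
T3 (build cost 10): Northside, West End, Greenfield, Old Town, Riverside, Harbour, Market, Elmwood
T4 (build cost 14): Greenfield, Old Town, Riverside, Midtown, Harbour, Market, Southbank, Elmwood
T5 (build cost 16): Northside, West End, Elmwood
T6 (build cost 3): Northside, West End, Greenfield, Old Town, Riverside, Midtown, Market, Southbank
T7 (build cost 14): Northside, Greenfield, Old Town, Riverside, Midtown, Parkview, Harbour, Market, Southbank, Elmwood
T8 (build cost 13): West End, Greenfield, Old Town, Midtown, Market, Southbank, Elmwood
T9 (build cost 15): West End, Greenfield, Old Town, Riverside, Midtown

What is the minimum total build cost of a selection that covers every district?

T1, T2, T6 cover every district at build cost 7 + 4 + 3 = 14.
Any cover uses at least 2 transmitter sites; among all covering selections none totals below 14.

14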